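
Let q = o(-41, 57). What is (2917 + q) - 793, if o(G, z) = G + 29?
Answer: 2112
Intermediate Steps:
o(G, z) = 29 + G
q = -12 (q = 29 - 41 = -12)
(2917 + q) - 793 = (2917 - 12) - 793 = 2905 - 793 = 2112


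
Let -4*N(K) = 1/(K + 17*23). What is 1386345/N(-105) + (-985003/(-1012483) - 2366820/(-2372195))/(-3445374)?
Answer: -2624833974857884407643054969/1655024754089306838 ≈ -1.5860e+9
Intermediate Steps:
N(K) = -1/(4*(391 + K)) (N(K) = -1/(4*(K + 17*23)) = -1/(4*(K + 391)) = -1/(4*(391 + K)))
1386345/N(-105) + (-985003/(-1012483) - 2366820/(-2372195))/(-3445374) = 1386345/((-1/(1564 + 4*(-105)))) + (-985003/(-1012483) - 2366820/(-2372195))/(-3445374) = 1386345/((-1/(1564 - 420))) + (-985003*(-1/1012483) - 2366820*(-1/2372195))*(-1/3445374) = 1386345/((-1/1144)) + (985003/1012483 + 473364/474439)*(-1/3445374) = 1386345/((-1*1/1144)) + (946596841129/480361422037)*(-1/3445374) = 1386345/(-1/1144) - 946596841129/1655024754089306838 = 1386345*(-1144) - 946596841129/1655024754089306838 = -1585978680 - 946596841129/1655024754089306838 = -2624833974857884407643054969/1655024754089306838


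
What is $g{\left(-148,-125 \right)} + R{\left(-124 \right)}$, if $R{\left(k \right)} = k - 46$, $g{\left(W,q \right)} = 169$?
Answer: $-1$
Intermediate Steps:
$R{\left(k \right)} = -46 + k$ ($R{\left(k \right)} = k - 46 = -46 + k$)
$g{\left(-148,-125 \right)} + R{\left(-124 \right)} = 169 - 170 = -1$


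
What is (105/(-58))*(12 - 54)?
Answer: 2205/29 ≈ 76.034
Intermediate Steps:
(105/(-58))*(12 - 54) = (105*(-1/58))*(-42) = -105/58*(-42) = 2205/29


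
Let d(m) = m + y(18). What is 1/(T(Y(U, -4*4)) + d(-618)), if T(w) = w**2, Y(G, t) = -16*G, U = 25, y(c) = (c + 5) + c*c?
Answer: 1/159729 ≈ 6.2606e-6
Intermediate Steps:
y(c) = 5 + c + c**2 (y(c) = (5 + c) + c**2 = 5 + c + c**2)
d(m) = 347 + m (d(m) = m + (5 + 18 + 18**2) = m + (5 + 18 + 324) = m + 347 = 347 + m)
1/(T(Y(U, -4*4)) + d(-618)) = 1/((-16*25)**2 + (347 - 618)) = 1/((-400)**2 - 271) = 1/(160000 - 271) = 1/159729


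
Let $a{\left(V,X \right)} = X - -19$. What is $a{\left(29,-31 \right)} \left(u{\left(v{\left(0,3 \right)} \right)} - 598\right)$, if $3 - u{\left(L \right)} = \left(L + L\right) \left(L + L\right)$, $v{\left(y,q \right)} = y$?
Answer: $7140$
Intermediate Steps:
$a{\left(V,X \right)} = 19 + X$ ($a{\left(V,X \right)} = X + 19 = 19 + X$)
$u{\left(L \right)} = 3 - 4 L^{2}$ ($u{\left(L \right)} = 3 - \left(L + L\right) \left(L + L\right) = 3 - 2 L 2 L = 3 - 4 L^{2}$)
$a{\left(29,-31 \right)} \left(u{\left(v{\left(0,3 \right)} \right)} - 598\right) = \left(19 - 31\right) \left(\left(3 - 4 \cdot 0^{2}\right) - 598\right) = - 12 \left(\left(3 - 0\right) - 598\right) = - 12 \left(\left(3 + 0\right) - 598\right) = - 12 \left(3 - 598\right) = \left(-12\right) \left(-595\right) = 7140$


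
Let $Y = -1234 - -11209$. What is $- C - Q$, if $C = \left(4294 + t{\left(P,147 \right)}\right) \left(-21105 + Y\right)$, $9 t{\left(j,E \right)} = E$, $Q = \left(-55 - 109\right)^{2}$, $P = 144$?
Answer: $47947114$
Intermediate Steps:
$Q = 26896$ ($Q = \left(-164\right)^{2} = 26896$)
$Y = 9975$ ($Y = -1234 + 11209 = 9975$)
$t{\left(j,E \right)} = \frac{E}{9}$
$C = -47974010$ ($C = \left(4294 + \frac{1}{9} \cdot 147\right) \left(-21105 + 9975\right) = \left(4294 + \frac{49}{3}\right) \left(-11130\right) = \frac{12931}{3} \left(-11130\right) = -47974010$)
$- C - Q = \left(-1\right) \left(-47974010\right) - 26896 = 47974010 - 26896 = 47947114$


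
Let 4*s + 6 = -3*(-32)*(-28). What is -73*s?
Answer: 98331/2 ≈ 49166.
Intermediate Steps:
s = -1347/2 (s = -3/2 + (-3*(-32)*(-28))/4 = -3/2 + (96*(-28))/4 = -3/2 + (¼)*(-2688) = -3/2 - 672 = -1347/2 ≈ -673.50)
-73*s = -73*(-1347/2) = 98331/2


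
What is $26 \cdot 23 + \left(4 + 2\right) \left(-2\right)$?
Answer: $586$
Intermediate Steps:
$26 \cdot 23 + \left(4 + 2\right) \left(-2\right) = 598 + 6 \left(-2\right) = 598 - 12 = 586$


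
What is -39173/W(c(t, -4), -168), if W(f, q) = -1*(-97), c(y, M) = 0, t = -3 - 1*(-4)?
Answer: -39173/97 ≈ -403.85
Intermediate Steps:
t = 1 (t = -3 + 4 = 1)
W(f, q) = 97
-39173/W(c(t, -4), -168) = -39173/97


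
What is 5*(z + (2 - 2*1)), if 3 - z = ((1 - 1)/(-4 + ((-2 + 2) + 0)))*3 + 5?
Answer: -10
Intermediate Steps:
z = -2 (z = 3 - (((1 - 1)/(-4 + ((-2 + 2) + 0)))*3 + 5) = 3 - ((0/(-4 + (0 + 0)))*3 + 5) = 3 - ((0/(-4 + 0))*3 + 5) = 3 - ((0/(-4))*3 + 5) = 3 - ((0*(-¼))*3 + 5) = 3 - (0*3 + 5) = 3 - (0 + 5) = 3 - 1*5 = 3 - 5 = -2)
5*(z + (2 - 2*1)) = 5*(-2 + (2 - 2*1)) = 5*(-2 + (2 - 2)) = 5*(-2 + 0) = 5*(-2) = -10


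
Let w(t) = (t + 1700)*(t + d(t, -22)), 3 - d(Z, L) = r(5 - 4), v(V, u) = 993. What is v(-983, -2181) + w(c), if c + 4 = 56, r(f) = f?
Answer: 95601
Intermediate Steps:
c = 52 (c = -4 + 56 = 52)
d(Z, L) = 2 (d(Z, L) = 3 - (5 - 4) = 3 - 1*1 = 3 - 1 = 2)
w(t) = (2 + t)*(1700 + t) (w(t) = (t + 1700)*(t + 2) = (1700 + t)*(2 + t) = (2 + t)*(1700 + t))
v(-983, -2181) + w(c) = 993 + (3400 + 52² + 1702*52) = 993 + (3400 + 2704 + 88504) = 993 + 94608 = 95601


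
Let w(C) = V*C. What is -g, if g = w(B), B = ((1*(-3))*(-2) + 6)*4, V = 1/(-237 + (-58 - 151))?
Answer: 24/223 ≈ 0.10762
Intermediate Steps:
V = -1/446 (V = 1/(-237 - 209) = 1/(-446) = -1/446 ≈ -0.0022422)
B = 48 (B = (-3*(-2) + 6)*4 = (6 + 6)*4 = 12*4 = 48)
w(C) = -C/446
g = -24/223 (g = -1/446*48 = -24/223 ≈ -0.10762)
-g = -1*(-24/223) = 24/223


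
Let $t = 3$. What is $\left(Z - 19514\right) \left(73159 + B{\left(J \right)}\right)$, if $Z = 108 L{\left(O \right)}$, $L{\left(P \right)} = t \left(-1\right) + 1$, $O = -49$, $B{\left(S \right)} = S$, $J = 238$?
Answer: $-1448122810$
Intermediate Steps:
$L{\left(P \right)} = -2$ ($L{\left(P \right)} = 3 \left(-1\right) + 1 = -3 + 1 = -2$)
$Z = -216$ ($Z = 108 \left(-2\right) = -216$)
$\left(Z - 19514\right) \left(73159 + B{\left(J \right)}\right) = \left(-216 - 19514\right) \left(73159 + 238\right) = \left(-19730\right) 73397 = -1448122810$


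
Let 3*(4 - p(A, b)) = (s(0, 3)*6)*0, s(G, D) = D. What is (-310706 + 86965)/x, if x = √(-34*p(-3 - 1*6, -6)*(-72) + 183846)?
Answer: -223741*√193638/193638 ≈ -508.45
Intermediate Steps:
p(A, b) = 4 (p(A, b) = 4 - 3*6*0/3 = 4 - 6*0 = 4 - ⅓*0 = 4 + 0 = 4)
x = √193638 (x = √(-34*4*(-72) + 183846) = √(-136*(-72) + 183846) = √(9792 + 183846) = √193638 ≈ 440.04)
(-310706 + 86965)/x = (-310706 + 86965)/(√193638) = -223741*√193638/193638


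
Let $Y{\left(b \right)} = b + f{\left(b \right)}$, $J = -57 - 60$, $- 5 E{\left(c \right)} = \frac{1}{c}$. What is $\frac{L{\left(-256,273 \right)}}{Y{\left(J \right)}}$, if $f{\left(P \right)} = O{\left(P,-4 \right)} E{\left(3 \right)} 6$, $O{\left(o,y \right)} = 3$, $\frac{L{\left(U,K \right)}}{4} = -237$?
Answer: $\frac{1580}{197} \approx 8.0203$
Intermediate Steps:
$E{\left(c \right)} = - \frac{1}{5 c}$
$L{\left(U,K \right)} = -948$ ($L{\left(U,K \right)} = 4 \left(-237\right) = -948$)
$f{\left(P \right)} = - \frac{6}{5}$ ($f{\left(P \right)} = 3 \left(- \frac{1}{5 \cdot 3}\right) 6 = 3 \left(\left(- \frac{1}{5}\right) \frac{1}{3}\right) 6 = 3 \left(- \frac{1}{15}\right) 6 = \left(- \frac{1}{5}\right) 6 = - \frac{6}{5}$)
$J = -117$
$Y{\left(b \right)} = - \frac{6}{5} + b$ ($Y{\left(b \right)} = b - \frac{6}{5} = - \frac{6}{5} + b$)
$\frac{L{\left(-256,273 \right)}}{Y{\left(J \right)}} = - \frac{948}{- \frac{6}{5} - 117} = - \frac{948}{- \frac{591}{5}} = \left(-948\right) \left(- \frac{5}{591}\right) = \frac{1580}{197}$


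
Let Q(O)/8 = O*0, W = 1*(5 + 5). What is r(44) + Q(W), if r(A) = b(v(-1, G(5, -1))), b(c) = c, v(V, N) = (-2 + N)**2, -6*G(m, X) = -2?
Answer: 25/9 ≈ 2.7778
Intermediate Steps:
G(m, X) = 1/3 (G(m, X) = -1/6*(-2) = 1/3)
W = 10 (W = 1*10 = 10)
Q(O) = 0 (Q(O) = 8*(O*0) = 8*0 = 0)
r(A) = 25/9 (r(A) = (-2 + 1/3)**2 = (-5/3)**2 = 25/9)
r(44) + Q(W) = 25/9 + 0 = 25/9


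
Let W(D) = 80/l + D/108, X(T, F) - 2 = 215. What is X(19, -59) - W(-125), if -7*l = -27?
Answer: 2369/12 ≈ 197.42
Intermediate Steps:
l = 27/7 (l = -⅐*(-27) = 27/7 ≈ 3.8571)
X(T, F) = 217 (X(T, F) = 2 + 215 = 217)
W(D) = 560/27 + D/108 (W(D) = 80/(27/7) + D/108 = 80*(7/27) + D*(1/108) = 560/27 + D/108)
X(19, -59) - W(-125) = 217 - (560/27 + (1/108)*(-125)) = 217 - (560/27 - 125/108) = 217 - 1*235/12 = 217 - 235/12 = 2369/12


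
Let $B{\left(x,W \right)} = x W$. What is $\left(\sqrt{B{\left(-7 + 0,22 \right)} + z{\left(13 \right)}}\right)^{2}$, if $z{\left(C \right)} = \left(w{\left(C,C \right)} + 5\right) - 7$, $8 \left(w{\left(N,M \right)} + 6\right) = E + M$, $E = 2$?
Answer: $- \frac{1281}{8} \approx -160.13$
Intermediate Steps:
$w{\left(N,M \right)} = - \frac{23}{4} + \frac{M}{8}$ ($w{\left(N,M \right)} = -6 + \frac{2 + M}{8} = -6 + \left(\frac{1}{4} + \frac{M}{8}\right) = - \frac{23}{4} + \frac{M}{8}$)
$z{\left(C \right)} = - \frac{31}{4} + \frac{C}{8}$ ($z{\left(C \right)} = \left(\left(- \frac{23}{4} + \frac{C}{8}\right) + 5\right) - 7 = \left(- \frac{3}{4} + \frac{C}{8}\right) - 7 = - \frac{31}{4} + \frac{C}{8}$)
$B{\left(x,W \right)} = W x$
$\left(\sqrt{B{\left(-7 + 0,22 \right)} + z{\left(13 \right)}}\right)^{2} = \left(\sqrt{22 \left(-7 + 0\right) + \left(- \frac{31}{4} + \frac{1}{8} \cdot 13\right)}\right)^{2} = \left(\sqrt{22 \left(-7\right) + \left(- \frac{31}{4} + \frac{13}{8}\right)}\right)^{2} = \left(\sqrt{-154 - \frac{49}{8}}\right)^{2} = \left(\sqrt{- \frac{1281}{8}}\right)^{2} = \left(\frac{i \sqrt{2562}}{4}\right)^{2} = - \frac{1281}{8}$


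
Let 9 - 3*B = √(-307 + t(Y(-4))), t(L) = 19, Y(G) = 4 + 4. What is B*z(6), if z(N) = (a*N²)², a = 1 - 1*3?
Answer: 15552 - 20736*I*√2 ≈ 15552.0 - 29325.0*I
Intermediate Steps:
Y(G) = 8
a = -2 (a = 1 - 3 = -2)
B = 3 - 4*I*√2 (B = 3 - √(-307 + 19)/3 = 3 - 4*I*√2 ≈ 3.0 - 5.6569*I)
z(N) = 4*N⁴ (z(N) = (-2*N²)² = 4*N⁴)
B*z(6) = (3 - 4*I*√2)*(4*6⁴) = (3 - 4*I*√2)*(4*1296) = (3 - 4*I*√2)*5184 = 15552 - 20736*I*√2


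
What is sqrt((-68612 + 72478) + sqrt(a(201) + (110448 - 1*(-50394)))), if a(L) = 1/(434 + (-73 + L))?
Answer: sqrt(1221052904 + 562*sqrt(50800981210))/562 ≈ 65.323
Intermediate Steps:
a(L) = 1/(361 + L)
sqrt((-68612 + 72478) + sqrt(a(201) + (110448 - 1*(-50394)))) = sqrt((-68612 + 72478) + sqrt(1/(361 + 201) + (110448 - 1*(-50394)))) = sqrt(3866 + sqrt(1/562 + (110448 + 50394))) = sqrt(3866 + sqrt(1/562 + 160842)) = sqrt(3866 + sqrt(90393205/562)) = sqrt(3866 + sqrt(50800981210)/562)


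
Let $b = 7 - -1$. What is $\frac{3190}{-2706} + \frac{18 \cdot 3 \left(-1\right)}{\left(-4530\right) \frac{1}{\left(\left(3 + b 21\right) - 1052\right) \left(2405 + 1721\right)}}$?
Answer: $- \frac{4024061117}{92865} \approx -43332.0$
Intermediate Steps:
$b = 8$ ($b = 7 + 1 = 8$)
$\frac{3190}{-2706} + \frac{18 \cdot 3 \left(-1\right)}{\left(-4530\right) \frac{1}{\left(\left(3 + b 21\right) - 1052\right) \left(2405 + 1721\right)}} = \frac{3190}{-2706} + \frac{18 \cdot 3 \left(-1\right)}{\left(-4530\right) \frac{1}{\left(\left(3 + 8 \cdot 21\right) - 1052\right) \left(2405 + 1721\right)}} = 3190 \left(- \frac{1}{2706}\right) + \frac{54 \left(-1\right)}{\left(-4530\right) \frac{1}{\left(\left(3 + 168\right) - 1052\right) 4126}} = - \frac{145}{123} - \frac{54}{\left(-4530\right) \frac{1}{\left(171 - 1052\right) 4126}} = - \frac{145}{123} - \frac{54}{\left(-4530\right) \frac{1}{\left(-881\right) 4126}} = - \frac{145}{123} - \frac{54}{\left(-4530\right) \frac{1}{-3635006}} = - \frac{145}{123} - \frac{54}{\left(-4530\right) \left(- \frac{1}{3635006}\right)} = - \frac{145}{123} - \frac{54}{\frac{2265}{1817503}} = - \frac{145}{123} - \frac{32715054}{755} = - \frac{4024061117}{92865}$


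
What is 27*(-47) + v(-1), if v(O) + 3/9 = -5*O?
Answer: -3793/3 ≈ -1264.3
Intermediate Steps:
v(O) = -⅓ - 5*O
27*(-47) + v(-1) = 27*(-47) + (-⅓ - 5*(-1)) = -1269 + (-⅓ + 5) = -1269 + 14/3 = -3793/3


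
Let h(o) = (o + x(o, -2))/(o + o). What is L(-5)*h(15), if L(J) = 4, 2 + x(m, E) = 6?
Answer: 38/15 ≈ 2.5333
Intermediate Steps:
x(m, E) = 4 (x(m, E) = -2 + 6 = 4)
h(o) = (4 + o)/(2*o) (h(o) = (o + 4)/(o + o) = (4 + o)/((2*o)) = (4 + o)*(1/(2*o)) = (4 + o)/(2*o))
L(-5)*h(15) = 4*((½)*(4 + 15)/15) = 4*((½)*(1/15)*19) = 4*(19/30) = 38/15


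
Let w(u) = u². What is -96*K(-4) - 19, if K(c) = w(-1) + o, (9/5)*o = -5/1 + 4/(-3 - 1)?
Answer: 205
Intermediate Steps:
o = -10/3 (o = 5*(-5/1 + 4/(-3 - 1))/9 = 5*(-5*1 + 4/(-4))/9 = 5*(-5 + 4*(-¼))/9 = 5*(-5 - 1)/9 = (5/9)*(-6) = -10/3 ≈ -3.3333)
K(c) = -7/3 (K(c) = (-1)² - 10/3 = 1 - 10/3 = -7/3)
-96*K(-4) - 19 = -96*(-7/3) - 19 = 224 - 19 = 205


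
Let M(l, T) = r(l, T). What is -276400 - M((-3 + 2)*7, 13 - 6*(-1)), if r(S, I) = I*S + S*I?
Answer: -276134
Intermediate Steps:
r(S, I) = 2*I*S (r(S, I) = I*S + I*S = 2*I*S)
M(l, T) = 2*T*l
-276400 - M((-3 + 2)*7, 13 - 6*(-1)) = -276400 - 2*(13 - 6*(-1))*(-3 + 2)*7 = -276400 - 2*(13 + 6)*(-1*7) = -276400 - 2*19*(-7) = -276400 - 1*(-266) = -276400 + 266 = -276134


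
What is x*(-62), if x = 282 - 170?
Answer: -6944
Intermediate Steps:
x = 112
x*(-62) = 112*(-62) = -6944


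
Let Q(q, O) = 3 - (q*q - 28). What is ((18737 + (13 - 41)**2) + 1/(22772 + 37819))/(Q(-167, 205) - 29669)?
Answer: -1182796912/3485618457 ≈ -0.33934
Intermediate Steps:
Q(q, O) = 31 - q**2 (Q(q, O) = 3 - (q**2 - 28) = 3 - (-28 + q**2) = 3 + (28 - q**2) = 31 - q**2)
((18737 + (13 - 41)**2) + 1/(22772 + 37819))/(Q(-167, 205) - 29669) = ((18737 + (13 - 41)**2) + 1/(22772 + 37819))/((31 - 1*(-167)**2) - 29669) = ((18737 + (-28)**2) + 1/60591)/((31 - 1*27889) - 29669) = ((18737 + 784) + 1/60591)/((31 - 27889) - 29669) = (19521 + 1/60591)/(-27858 - 29669) = (1182796912/60591)/(-57527) = (1182796912/60591)*(-1/57527) = -1182796912/3485618457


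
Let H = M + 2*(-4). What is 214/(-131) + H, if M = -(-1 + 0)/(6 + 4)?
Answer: -12489/1310 ≈ -9.5336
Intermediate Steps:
M = ⅒ (M = -(-1)/10 = -1*(-⅒) = ⅒ ≈ 0.10000)
H = -79/10 (H = ⅒ + 2*(-4) = ⅒ - 8 = -79/10 ≈ -7.9000)
214/(-131) + H = 214/(-131) - 79/10 = 214*(-1/131) - 79/10 = -214/131 - 79/10 = -12489/1310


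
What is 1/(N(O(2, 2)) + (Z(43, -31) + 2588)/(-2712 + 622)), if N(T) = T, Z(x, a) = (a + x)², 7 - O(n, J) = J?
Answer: 1045/3859 ≈ 0.27080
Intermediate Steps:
O(n, J) = 7 - J
1/(N(O(2, 2)) + (Z(43, -31) + 2588)/(-2712 + 622)) = 1/((7 - 1*2) + ((-31 + 43)² + 2588)/(-2712 + 622)) = 1/((7 - 2) + (12² + 2588)/(-2090)) = 1/(5 + (144 + 2588)*(-1/2090)) = 1/(5 + 2732*(-1/2090)) = 1/(5 - 1366/1045) = 1/(3859/1045) = 1045/3859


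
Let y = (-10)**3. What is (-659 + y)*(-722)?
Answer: 1197798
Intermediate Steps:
y = -1000
(-659 + y)*(-722) = (-659 - 1000)*(-722) = -1659*(-722) = 1197798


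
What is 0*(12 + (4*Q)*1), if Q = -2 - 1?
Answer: 0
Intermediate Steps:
Q = -3
0*(12 + (4*Q)*1) = 0*(12 + (4*(-3))*1) = 0*(12 - 12*1) = 0*(12 - 12) = 0*0 = 0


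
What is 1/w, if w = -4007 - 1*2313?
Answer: -1/6320 ≈ -0.00015823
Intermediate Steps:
w = -6320 (w = -4007 - 2313 = -6320)
1/w = 1/(-6320) = -1/6320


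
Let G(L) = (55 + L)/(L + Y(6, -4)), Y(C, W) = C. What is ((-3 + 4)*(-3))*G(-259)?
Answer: -612/253 ≈ -2.4190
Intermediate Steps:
G(L) = (55 + L)/(6 + L) (G(L) = (55 + L)/(L + 6) = (55 + L)/(6 + L))
((-3 + 4)*(-3))*G(-259) = ((-3 + 4)*(-3))*((55 - 259)/(6 - 259)) = (1*(-3))*(-204/(-253)) = -(-3)*(-204)/253 = -3*204/253 = -612/253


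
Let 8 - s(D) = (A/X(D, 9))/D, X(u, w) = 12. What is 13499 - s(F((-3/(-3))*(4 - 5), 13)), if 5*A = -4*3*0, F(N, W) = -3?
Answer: 13491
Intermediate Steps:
A = 0 (A = (-4*3*0)/5 = (-12*0)/5 = (⅕)*0 = 0)
s(D) = 8 (s(D) = 8 - 0/12/D = 8 - 0*(1/12)/D = 8 - 0/D = 8 - 1*0 = 8 + 0 = 8)
13499 - s(F((-3/(-3))*(4 - 5), 13)) = 13499 - 1*8 = 13499 - 8 = 13491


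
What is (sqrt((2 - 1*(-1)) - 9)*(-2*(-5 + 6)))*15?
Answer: -30*I*sqrt(6) ≈ -73.485*I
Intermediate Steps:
(sqrt((2 - 1*(-1)) - 9)*(-2*(-5 + 6)))*15 = (sqrt((2 + 1) - 9)*(-2*1))*15 = (sqrt(3 - 9)*(-2))*15 = (sqrt(-6)*(-2))*15 = ((I*sqrt(6))*(-2))*15 = -2*I*sqrt(6)*15 = -30*I*sqrt(6)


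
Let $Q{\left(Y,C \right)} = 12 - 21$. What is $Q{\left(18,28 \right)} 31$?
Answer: $-279$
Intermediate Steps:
$Q{\left(Y,C \right)} = -9$ ($Q{\left(Y,C \right)} = 12 - 21 = -9$)
$Q{\left(18,28 \right)} 31 = \left(-9\right) 31 = -279$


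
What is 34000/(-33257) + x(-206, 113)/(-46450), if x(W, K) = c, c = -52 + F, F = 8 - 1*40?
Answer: -788253206/772393825 ≈ -1.0205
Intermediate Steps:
F = -32 (F = 8 - 40 = -32)
c = -84 (c = -52 - 32 = -84)
x(W, K) = -84
34000/(-33257) + x(-206, 113)/(-46450) = 34000/(-33257) - 84/(-46450) = 34000*(-1/33257) - 84*(-1/46450) = -34000/33257 + 42/23225 = -788253206/772393825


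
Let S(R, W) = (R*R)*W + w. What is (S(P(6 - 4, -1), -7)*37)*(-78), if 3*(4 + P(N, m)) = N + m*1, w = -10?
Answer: 901394/3 ≈ 3.0046e+5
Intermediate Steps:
P(N, m) = -4 + N/3 + m/3 (P(N, m) = -4 + (N + m*1)/3 = -4 + (N + m)/3 = -4 + (N/3 + m/3) = -4 + N/3 + m/3)
S(R, W) = -10 + W*R² (S(R, W) = (R*R)*W - 10 = R²*W - 10 = W*R² - 10 = -10 + W*R²)
(S(P(6 - 4, -1), -7)*37)*(-78) = ((-10 - 7*(-4 + (6 - 4)/3 + (⅓)*(-1))²)*37)*(-78) = ((-10 - 7*(-4 + (⅓)*2 - ⅓)²)*37)*(-78) = ((-10 - 7*(-4 + ⅔ - ⅓)²)*37)*(-78) = ((-10 - 7*(-11/3)²)*37)*(-78) = ((-10 - 7*121/9)*37)*(-78) = ((-10 - 847/9)*37)*(-78) = -937/9*37*(-78) = -34669/9*(-78) = 901394/3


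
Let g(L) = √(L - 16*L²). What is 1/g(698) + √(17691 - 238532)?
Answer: I*(√220841 - √7794566/7794566) ≈ 469.94*I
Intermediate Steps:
1/g(698) + √(17691 - 238532) = 1/(√(698*(1 - 16*698))) + √(17691 - 238532) = 1/(√(698*(1 - 11168))) + √(-220841) = 1/(√(698*(-11167))) + I*√220841 = 1/(√(-7794566)) + I*√220841 = 1/(I*√7794566) + I*√220841 = -I*√7794566/7794566 + I*√220841 = I*√220841 - I*√7794566/7794566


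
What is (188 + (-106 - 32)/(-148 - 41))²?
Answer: 141372100/3969 ≈ 35619.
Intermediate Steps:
(188 + (-106 - 32)/(-148 - 41))² = (188 - 138/(-189))² = (188 - 138*(-1/189))² = (188 + 46/63)² = (11890/63)² = 141372100/3969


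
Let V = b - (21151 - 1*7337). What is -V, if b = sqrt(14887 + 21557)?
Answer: 13814 - 2*sqrt(9111) ≈ 13623.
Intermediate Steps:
b = 2*sqrt(9111) (b = sqrt(36444) = 2*sqrt(9111) ≈ 190.90)
V = -13814 + 2*sqrt(9111) (V = 2*sqrt(9111) - (21151 - 1*7337) = 2*sqrt(9111) - (21151 - 7337) = 2*sqrt(9111) - 1*13814 = 2*sqrt(9111) - 13814 = -13814 + 2*sqrt(9111) ≈ -13623.)
-V = -(-13814 + 2*sqrt(9111)) = 13814 - 2*sqrt(9111)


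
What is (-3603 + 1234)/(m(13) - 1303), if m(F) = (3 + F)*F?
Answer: 2369/1095 ≈ 2.1635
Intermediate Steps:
m(F) = F*(3 + F)
(-3603 + 1234)/(m(13) - 1303) = (-3603 + 1234)/(13*(3 + 13) - 1303) = -2369/(13*16 - 1303) = -2369/(208 - 1303) = -2369/(-1095) = -2369*(-1/1095) = 2369/1095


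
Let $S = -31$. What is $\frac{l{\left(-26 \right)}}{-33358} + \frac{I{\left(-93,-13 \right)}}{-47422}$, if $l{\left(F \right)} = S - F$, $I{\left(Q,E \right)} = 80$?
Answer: $- \frac{1215765}{790951538} \approx -0.0015371$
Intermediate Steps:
$l{\left(F \right)} = -31 - F$
$\frac{l{\left(-26 \right)}}{-33358} + \frac{I{\left(-93,-13 \right)}}{-47422} = \frac{-31 - -26}{-33358} + \frac{80}{-47422} = \left(-31 + 26\right) \left(- \frac{1}{33358}\right) + 80 \left(- \frac{1}{47422}\right) = \left(-5\right) \left(- \frac{1}{33358}\right) - \frac{40}{23711} = \frac{5}{33358} - \frac{40}{23711} = - \frac{1215765}{790951538}$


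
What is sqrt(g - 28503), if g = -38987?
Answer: I*sqrt(67490) ≈ 259.79*I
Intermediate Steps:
sqrt(g - 28503) = sqrt(-38987 - 28503) = sqrt(-67490) = I*sqrt(67490)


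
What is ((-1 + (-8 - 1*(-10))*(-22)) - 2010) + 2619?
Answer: 564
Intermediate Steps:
((-1 + (-8 - 1*(-10))*(-22)) - 2010) + 2619 = ((-1 + (-8 + 10)*(-22)) - 2010) + 2619 = ((-1 + 2*(-22)) - 2010) + 2619 = ((-1 - 44) - 2010) + 2619 = (-45 - 2010) + 2619 = -2055 + 2619 = 564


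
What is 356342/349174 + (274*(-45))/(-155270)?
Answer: 425960984/387258907 ≈ 1.0999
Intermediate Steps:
356342/349174 + (274*(-45))/(-155270) = 356342*(1/349174) - 12330*(-1/155270) = 25453/24941 + 1233/15527 = 425960984/387258907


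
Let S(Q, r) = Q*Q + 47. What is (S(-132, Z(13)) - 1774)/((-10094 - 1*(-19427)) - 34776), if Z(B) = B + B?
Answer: -1427/2313 ≈ -0.61695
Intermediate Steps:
Z(B) = 2*B
S(Q, r) = 47 + Q² (S(Q, r) = Q² + 47 = 47 + Q²)
(S(-132, Z(13)) - 1774)/((-10094 - 1*(-19427)) - 34776) = ((47 + (-132)²) - 1774)/((-10094 - 1*(-19427)) - 34776) = ((47 + 17424) - 1774)/((-10094 + 19427) - 34776) = (17471 - 1774)/(9333 - 34776) = 15697/(-25443) = 15697*(-1/25443) = -1427/2313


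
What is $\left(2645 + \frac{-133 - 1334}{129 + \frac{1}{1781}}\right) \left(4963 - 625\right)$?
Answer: $\frac{1312409893887}{114875} \approx 1.1425 \cdot 10^{7}$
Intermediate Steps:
$\left(2645 + \frac{-133 - 1334}{129 + \frac{1}{1781}}\right) \left(4963 - 625\right) = \left(2645 - \frac{1467}{129 + \frac{1}{1781}}\right) 4338 = \left(2645 - \frac{1467}{\frac{229750}{1781}}\right) 4338 = \left(2645 - \frac{2612727}{229750}\right) 4338 = \frac{605076023}{229750} \cdot 4338 = \frac{1312409893887}{114875}$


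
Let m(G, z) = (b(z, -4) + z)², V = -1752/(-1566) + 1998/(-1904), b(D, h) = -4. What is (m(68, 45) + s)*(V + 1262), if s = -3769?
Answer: -313588909/119 ≈ -2.6352e+6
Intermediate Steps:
V = 17245/248472 (V = -1752*(-1/1566) + 1998*(-1/1904) = 292/261 - 999/952 = 17245/248472 ≈ 0.069404)
m(G, z) = (-4 + z)²
(m(68, 45) + s)*(V + 1262) = ((-4 + 45)² - 3769)*(17245/248472 + 1262) = (41² - 3769)*(313588909/248472) = (1681 - 3769)*(313588909/248472) = -2088*313588909/248472 = -313588909/119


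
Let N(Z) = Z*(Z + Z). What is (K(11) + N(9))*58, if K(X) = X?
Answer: 10034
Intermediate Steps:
N(Z) = 2*Z**2 (N(Z) = Z*(2*Z) = 2*Z**2)
(K(11) + N(9))*58 = (11 + 2*9**2)*58 = (11 + 2*81)*58 = (11 + 162)*58 = 173*58 = 10034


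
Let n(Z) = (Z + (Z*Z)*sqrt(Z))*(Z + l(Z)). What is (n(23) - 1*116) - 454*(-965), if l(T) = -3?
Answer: 438454 + 10580*sqrt(23) ≈ 4.8919e+5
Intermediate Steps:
n(Z) = (-3 + Z)*(Z + Z**(5/2)) (n(Z) = (Z + (Z*Z)*sqrt(Z))*(Z - 3) = (Z + Z**2*sqrt(Z))*(-3 + Z) = (Z + Z**(5/2))*(-3 + Z) = (-3 + Z)*(Z + Z**(5/2)))
(n(23) - 1*116) - 454*(-965) = ((23**2 + 23**(7/2) - 3*23 - 1587*sqrt(23)) - 1*116) - 454*(-965) = ((529 + 12167*sqrt(23) - 69 - 1587*sqrt(23)) - 116) + 438110 = ((460 + 10580*sqrt(23)) - 116) + 438110 = (344 + 10580*sqrt(23)) + 438110 = 438454 + 10580*sqrt(23)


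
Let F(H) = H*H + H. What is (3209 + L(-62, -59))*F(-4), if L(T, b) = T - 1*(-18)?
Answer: 37980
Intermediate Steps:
L(T, b) = 18 + T (L(T, b) = T + 18 = 18 + T)
F(H) = H + H² (F(H) = H² + H = H + H²)
(3209 + L(-62, -59))*F(-4) = (3209 + (18 - 62))*(-4*(1 - 4)) = (3209 - 44)*(-4*(-3)) = 3165*12 = 37980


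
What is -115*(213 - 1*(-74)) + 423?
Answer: -32582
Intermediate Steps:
-115*(213 - 1*(-74)) + 423 = -115*(213 + 74) + 423 = -115*287 + 423 = -33005 + 423 = -32582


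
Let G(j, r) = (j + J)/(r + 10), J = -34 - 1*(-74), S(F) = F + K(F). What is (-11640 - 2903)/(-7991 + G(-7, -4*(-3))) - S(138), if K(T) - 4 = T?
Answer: -4445034/15979 ≈ -278.18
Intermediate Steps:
K(T) = 4 + T
S(F) = 4 + 2*F (S(F) = F + (4 + F) = 4 + 2*F)
J = 40 (J = -34 + 74 = 40)
G(j, r) = (40 + j)/(10 + r) (G(j, r) = (j + 40)/(r + 10) = (40 + j)/(10 + r))
(-11640 - 2903)/(-7991 + G(-7, -4*(-3))) - S(138) = (-11640 - 2903)/(-7991 + (40 - 7)/(10 - 4*(-3))) - (4 + 2*138) = -14543/(-7991 + 33/(10 + 12)) - (4 + 276) = -14543/(-7991 + 33/22) - 1*280 = -14543/(-7991 + (1/22)*33) - 280 = -14543/(-7991 + 3/2) - 280 = -14543/(-15979/2) - 280 = -14543*(-2/15979) - 280 = 29086/15979 - 280 = -4445034/15979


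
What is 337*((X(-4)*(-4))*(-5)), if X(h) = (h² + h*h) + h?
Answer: 188720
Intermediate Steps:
X(h) = h + 2*h² (X(h) = (h² + h²) + h = 2*h² + h = h + 2*h²)
337*((X(-4)*(-4))*(-5)) = 337*((-4*(1 + 2*(-4))*(-4))*(-5)) = 337*((-4*(1 - 8)*(-4))*(-5)) = 337*((-4*(-7)*(-4))*(-5)) = 337*((28*(-4))*(-5)) = 337*(-112*(-5)) = 337*560 = 188720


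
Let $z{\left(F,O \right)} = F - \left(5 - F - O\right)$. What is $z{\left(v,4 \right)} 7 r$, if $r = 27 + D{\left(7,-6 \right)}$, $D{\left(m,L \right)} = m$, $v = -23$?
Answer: $-11186$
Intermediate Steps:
$z{\left(F,O \right)} = -5 + O + 2 F$ ($z{\left(F,O \right)} = F - \left(5 - F - O\right) = F + \left(-5 + F + O\right) = -5 + O + 2 F$)
$r = 34$ ($r = 27 + 7 = 34$)
$z{\left(v,4 \right)} 7 r = \left(-5 + 4 + 2 \left(-23\right)\right) 7 \cdot 34 = \left(-5 + 4 - 46\right) 238 = \left(-47\right) 238 = -11186$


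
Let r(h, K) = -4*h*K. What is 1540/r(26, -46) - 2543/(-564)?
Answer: 407321/84318 ≈ 4.8308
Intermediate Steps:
r(h, K) = -4*K*h
1540/r(26, -46) - 2543/(-564) = 1540/((-4*(-46)*26)) - 2543/(-564) = 1540/4784 - 2543*(-1/564) = 1540*(1/4784) + 2543/564 = 385/1196 + 2543/564 = 407321/84318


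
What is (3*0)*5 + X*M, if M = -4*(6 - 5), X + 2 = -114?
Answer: 464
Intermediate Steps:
X = -116 (X = -2 - 114 = -116)
M = -4 (M = -4*1 = -4)
(3*0)*5 + X*M = (3*0)*5 - 116*(-4) = 0*5 + 464 = 0 + 464 = 464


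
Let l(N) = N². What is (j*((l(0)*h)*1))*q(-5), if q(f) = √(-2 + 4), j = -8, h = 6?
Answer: 0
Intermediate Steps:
q(f) = √2
(j*((l(0)*h)*1))*q(-5) = (-8*0²*6)*√2 = (-8*0*6)*√2 = (-0)*√2 = (-8*0)*√2 = 0*√2 = 0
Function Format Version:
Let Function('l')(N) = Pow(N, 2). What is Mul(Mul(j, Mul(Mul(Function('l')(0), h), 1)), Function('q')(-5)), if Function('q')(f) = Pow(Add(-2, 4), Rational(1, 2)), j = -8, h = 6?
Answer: 0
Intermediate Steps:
Function('q')(f) = Pow(2, Rational(1, 2))
Mul(Mul(j, Mul(Mul(Function('l')(0), h), 1)), Function('q')(-5)) = Mul(Mul(-8, Mul(Mul(Pow(0, 2), 6), 1)), Pow(2, Rational(1, 2))) = Mul(Mul(-8, Mul(Mul(0, 6), 1)), Pow(2, Rational(1, 2))) = Mul(Mul(-8, Mul(0, 1)), Pow(2, Rational(1, 2))) = Mul(Mul(-8, 0), Pow(2, Rational(1, 2))) = Mul(0, Pow(2, Rational(1, 2))) = 0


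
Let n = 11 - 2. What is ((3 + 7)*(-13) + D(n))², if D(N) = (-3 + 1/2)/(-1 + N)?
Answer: 4347225/256 ≈ 16981.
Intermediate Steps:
n = 9
D(N) = -5/(2*(-1 + N)) (D(N) = (-3 + ½)/(-1 + N) = -5/(2*(-1 + N)))
((3 + 7)*(-13) + D(n))² = ((3 + 7)*(-13) - 5/(-2 + 2*9))² = (10*(-13) - 5/(-2 + 18))² = (-130 - 5/16)² = (-2085/16)² = 4347225/256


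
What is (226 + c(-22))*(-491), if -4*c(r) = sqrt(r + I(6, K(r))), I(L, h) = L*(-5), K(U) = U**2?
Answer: -110966 + 491*I*sqrt(13)/2 ≈ -1.1097e+5 + 885.16*I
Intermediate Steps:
I(L, h) = -5*L
c(r) = -sqrt(-30 + r)/4 (c(r) = -sqrt(r - 5*6)/4 = -sqrt(r - 30)/4 = -sqrt(-30 + r)/4)
(226 + c(-22))*(-491) = (226 - sqrt(-30 - 22)/4)*(-491) = (226 - I*sqrt(13)/2)*(-491) = -110966 + 491*I*sqrt(13)/2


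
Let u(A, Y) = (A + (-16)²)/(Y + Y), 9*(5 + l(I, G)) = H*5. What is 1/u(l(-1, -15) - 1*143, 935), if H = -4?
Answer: 495/28 ≈ 17.679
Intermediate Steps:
l(I, G) = -65/9 (l(I, G) = -5 + (-4*5)/9 = -5 + (⅑)*(-20) = -5 - 20/9 = -65/9)
u(A, Y) = (256 + A)/(2*Y) (u(A, Y) = (A + 256)/((2*Y)) = (256 + A)*(1/(2*Y)) = (256 + A)/(2*Y))
1/u(l(-1, -15) - 1*143, 935) = 1/((½)*(256 + (-65/9 - 1*143))/935) = 1/((½)*(1/935)*(256 + (-65/9 - 143))) = 1/((½)*(1/935)*(256 - 1352/9)) = 1/((½)*(1/935)*(952/9)) = 1/(28/495) = 495/28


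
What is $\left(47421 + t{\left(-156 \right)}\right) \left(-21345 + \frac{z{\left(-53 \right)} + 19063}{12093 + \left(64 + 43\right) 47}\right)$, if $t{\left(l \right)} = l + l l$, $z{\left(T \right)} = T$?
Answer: $- \frac{13083295589040}{8561} \approx -1.5282 \cdot 10^{9}$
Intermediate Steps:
$t{\left(l \right)} = l + l^{2}$
$\left(47421 + t{\left(-156 \right)}\right) \left(-21345 + \frac{z{\left(-53 \right)} + 19063}{12093 + \left(64 + 43\right) 47}\right) = \left(47421 - 156 \left(1 - 156\right)\right) \left(-21345 + \frac{-53 + 19063}{12093 + \left(64 + 43\right) 47}\right) = \left(47421 - -24180\right) \left(-21345 + \frac{19010}{12093 + 107 \cdot 47}\right) = \left(47421 + 24180\right) \left(-21345 + \frac{19010}{12093 + 5029}\right) = 71601 \left(-21345 + \frac{19010}{17122}\right) = 71601 \left(-21345 + 19010 \cdot \frac{1}{17122}\right) = 71601 \left(-21345 + \frac{9505}{8561}\right) = 71601 \left(- \frac{182725040}{8561}\right) = - \frac{13083295589040}{8561}$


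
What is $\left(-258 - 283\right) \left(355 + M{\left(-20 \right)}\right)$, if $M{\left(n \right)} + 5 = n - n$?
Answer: $-189350$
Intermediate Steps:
$M{\left(n \right)} = -5$ ($M{\left(n \right)} = -5 + \left(n - n\right) = -5 + 0 = -5$)
$\left(-258 - 283\right) \left(355 + M{\left(-20 \right)}\right) = \left(-258 - 283\right) \left(355 - 5\right) = \left(-541\right) 350 = -189350$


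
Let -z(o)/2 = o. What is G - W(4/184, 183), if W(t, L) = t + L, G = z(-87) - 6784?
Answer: -312479/46 ≈ -6793.0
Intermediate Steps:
z(o) = -2*o
G = -6610 (G = -2*(-87) - 6784 = 174 - 6784 = -6610)
W(t, L) = L + t
G - W(4/184, 183) = -6610 - (183 + 4/184) = -6610 - (183 + 4*(1/184)) = -6610 - (183 + 1/46) = -6610 - 1*8419/46 = -6610 - 8419/46 = -312479/46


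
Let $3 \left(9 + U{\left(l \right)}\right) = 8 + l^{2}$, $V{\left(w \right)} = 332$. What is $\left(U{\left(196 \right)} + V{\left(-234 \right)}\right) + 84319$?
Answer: $97450$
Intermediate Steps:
$U{\left(l \right)} = - \frac{19}{3} + \frac{l^{2}}{3}$ ($U{\left(l \right)} = -9 + \frac{8 + l^{2}}{3} = -9 + \left(\frac{8}{3} + \frac{l^{2}}{3}\right) = - \frac{19}{3} + \frac{l^{2}}{3}$)
$\left(U{\left(196 \right)} + V{\left(-234 \right)}\right) + 84319 = \left(\left(- \frac{19}{3} + \frac{196^{2}}{3}\right) + 332\right) + 84319 = \left(\left(- \frac{19}{3} + \frac{1}{3} \cdot 38416\right) + 332\right) + 84319 = \left(\left(- \frac{19}{3} + \frac{38416}{3}\right) + 332\right) + 84319 = \left(12799 + 332\right) + 84319 = 13131 + 84319 = 97450$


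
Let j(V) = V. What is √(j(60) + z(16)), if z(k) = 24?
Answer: 2*√21 ≈ 9.1651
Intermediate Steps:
√(j(60) + z(16)) = √(60 + 24) = √84 = 2*√21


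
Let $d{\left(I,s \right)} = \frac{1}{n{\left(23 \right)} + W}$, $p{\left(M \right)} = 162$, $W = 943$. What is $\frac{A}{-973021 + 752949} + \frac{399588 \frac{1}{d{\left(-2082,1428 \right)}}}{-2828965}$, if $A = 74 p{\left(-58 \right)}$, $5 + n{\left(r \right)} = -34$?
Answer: $- \frac{19882495864041}{155643996370} \approx -127.74$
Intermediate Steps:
$n{\left(r \right)} = -39$ ($n{\left(r \right)} = -5 - 34 = -39$)
$d{\left(I,s \right)} = \frac{1}{904}$ ($d{\left(I,s \right)} = \frac{1}{-39 + 943} = \frac{1}{904}$)
$A = 11988$ ($A = 74 \cdot 162 = 11988$)
$\frac{A}{-973021 + 752949} + \frac{399588 \frac{1}{d{\left(-2082,1428 \right)}}}{-2828965} = \frac{11988}{-973021 + 752949} + \frac{399588 \frac{1}{\frac{1}{904}}}{-2828965} = \frac{11988}{-220072} + 399588 \cdot 904 \left(- \frac{1}{2828965}\right) = 11988 \left(- \frac{1}{220072}\right) + 361227552 \left(- \frac{1}{2828965}\right) = - \frac{2997}{55018} - \frac{361227552}{2828965} = - \frac{19882495864041}{155643996370}$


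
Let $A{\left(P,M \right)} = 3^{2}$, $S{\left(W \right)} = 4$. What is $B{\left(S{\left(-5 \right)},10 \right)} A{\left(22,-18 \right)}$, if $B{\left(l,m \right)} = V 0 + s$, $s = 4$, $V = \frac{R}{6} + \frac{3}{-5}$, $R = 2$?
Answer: $36$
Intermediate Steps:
$V = - \frac{4}{15}$ ($V = \frac{2}{6} + \frac{3}{-5} = 2 \cdot \frac{1}{6} + 3 \left(- \frac{1}{5}\right) = \frac{1}{3} - \frac{3}{5} = - \frac{4}{15} \approx -0.26667$)
$B{\left(l,m \right)} = 4$ ($B{\left(l,m \right)} = \left(- \frac{4}{15}\right) 0 + 4 = 0 + 4 = 4$)
$A{\left(P,M \right)} = 9$
$B{\left(S{\left(-5 \right)},10 \right)} A{\left(22,-18 \right)} = 4 \cdot 9 = 36$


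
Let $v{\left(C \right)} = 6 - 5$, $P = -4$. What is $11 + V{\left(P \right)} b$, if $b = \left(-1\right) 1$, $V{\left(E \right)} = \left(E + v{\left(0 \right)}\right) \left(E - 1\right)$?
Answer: $-4$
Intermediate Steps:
$v{\left(C \right)} = 1$ ($v{\left(C \right)} = 6 - 5 = 1$)
$V{\left(E \right)} = \left(1 + E\right) \left(-1 + E\right)$ ($V{\left(E \right)} = \left(E + 1\right) \left(E - 1\right) = \left(1 + E\right) \left(-1 + E\right)$)
$b = -1$
$11 + V{\left(P \right)} b = 11 + \left(-1 + \left(-4\right)^{2}\right) \left(-1\right) = 11 + \left(-1 + 16\right) \left(-1\right) = 11 + 15 \left(-1\right) = 11 - 15 = -4$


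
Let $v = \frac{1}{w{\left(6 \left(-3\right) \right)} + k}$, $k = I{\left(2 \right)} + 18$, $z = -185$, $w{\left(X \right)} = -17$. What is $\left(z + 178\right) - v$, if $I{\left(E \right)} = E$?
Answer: $- \frac{22}{3} \approx -7.3333$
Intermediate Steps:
$k = 20$ ($k = 2 + 18 = 20$)
$v = \frac{1}{3}$ ($v = \frac{1}{-17 + 20} = \frac{1}{3} \approx 0.33333$)
$\left(z + 178\right) - v = \left(-185 + 178\right) - \frac{1}{3} = -7 - \frac{1}{3} = - \frac{22}{3}$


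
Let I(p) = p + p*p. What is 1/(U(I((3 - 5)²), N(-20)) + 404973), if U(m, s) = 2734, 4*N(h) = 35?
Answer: 1/407707 ≈ 2.4527e-6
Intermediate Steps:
N(h) = 35/4 (N(h) = (¼)*35 = 35/4)
I(p) = p + p²
1/(U(I((3 - 5)²), N(-20)) + 404973) = 1/(2734 + 404973) = 1/407707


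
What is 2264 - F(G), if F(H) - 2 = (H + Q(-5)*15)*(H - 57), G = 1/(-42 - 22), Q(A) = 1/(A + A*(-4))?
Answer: 9495039/4096 ≈ 2318.1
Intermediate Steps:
Q(A) = -1/(3*A) (Q(A) = 1/(A - 4*A) = 1/(-3*A) = -1/(3*A))
G = -1/64 (G = 1/(-64) = -1/64 ≈ -0.015625)
F(H) = 2 + (1 + H)*(-57 + H) (F(H) = 2 + (H - ⅓/(-5)*15)*(H - 57) = 2 + (H - ⅓*(-⅕)*15)*(-57 + H) = 2 + (H + (1/15)*15)*(-57 + H) = 2 + (H + 1)*(-57 + H) = 2 + (1 + H)*(-57 + H))
2264 - F(G) = 2264 - (-55 + (-1/64)² - 56*(-1/64)) = 2264 - (-55 + 1/4096 + 7/8) = 2264 - 1*(-221695/4096) = 2264 + 221695/4096 = 9495039/4096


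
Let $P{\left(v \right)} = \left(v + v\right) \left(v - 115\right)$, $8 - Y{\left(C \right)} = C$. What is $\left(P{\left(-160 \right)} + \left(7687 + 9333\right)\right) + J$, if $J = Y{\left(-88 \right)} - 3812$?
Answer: $101304$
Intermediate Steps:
$Y{\left(C \right)} = 8 - C$
$P{\left(v \right)} = 2 v \left(-115 + v\right)$
$J = -3716$ ($J = \left(8 - -88\right) - 3812 = \left(8 + 88\right) - 3812 = 96 - 3812 = -3716$)
$\left(P{\left(-160 \right)} + \left(7687 + 9333\right)\right) + J = \left(2 \left(-160\right) \left(-115 - 160\right) + \left(7687 + 9333\right)\right) - 3716 = \left(2 \left(-160\right) \left(-275\right) + 17020\right) - 3716 = \left(88000 + 17020\right) - 3716 = 105020 - 3716 = 101304$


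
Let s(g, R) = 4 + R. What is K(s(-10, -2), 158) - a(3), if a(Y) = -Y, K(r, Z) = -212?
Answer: -209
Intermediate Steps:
K(s(-10, -2), 158) - a(3) = -212 - (-1)*3 = -212 - 1*(-3) = -212 + 3 = -209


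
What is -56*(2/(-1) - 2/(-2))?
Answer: 56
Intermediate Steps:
-56*(2/(-1) - 2/(-2)) = -56*(2*(-1) - 2*(-1/2)) = -56*(-2 + 1) = -56*(-1) = 56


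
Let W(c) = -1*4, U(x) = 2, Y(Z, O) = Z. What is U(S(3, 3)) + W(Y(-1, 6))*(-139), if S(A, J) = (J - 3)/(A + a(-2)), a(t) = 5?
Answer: 558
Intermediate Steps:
S(A, J) = (-3 + J)/(5 + A) (S(A, J) = (J - 3)/(A + 5) = (-3 + J)/(5 + A))
W(c) = -4
U(S(3, 3)) + W(Y(-1, 6))*(-139) = 2 - 4*(-139) = 2 + 556 = 558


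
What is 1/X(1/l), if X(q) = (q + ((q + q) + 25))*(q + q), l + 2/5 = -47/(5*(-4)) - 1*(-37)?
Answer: 606841/781400 ≈ 0.77661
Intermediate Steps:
l = 779/20 (l = -⅖ + (-47/(5*(-4)) - 1*(-37)) = -⅖ + (-47/(-20) + 37) = -⅖ + (-47*(-1/20) + 37) = -⅖ + (47/20 + 37) = -⅖ + 787/20 = 779/20 ≈ 38.950)
X(q) = 2*q*(25 + 3*q) (X(q) = (q + (2*q + 25))*(2*q) = (q + (25 + 2*q))*(2*q) = (25 + 3*q)*(2*q) = 2*q*(25 + 3*q))
1/X(1/l) = 1/(2*(25 + 3/(779/20))/(779/20)) = 1/(2*(20/779)*(25 + 3*(20/779))) = 1/(2*(20/779)*(25 + 60/779)) = 1/(2*(20/779)*(19535/779)) = 1/(781400/606841) = 606841/781400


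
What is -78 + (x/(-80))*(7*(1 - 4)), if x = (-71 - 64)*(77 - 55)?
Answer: -6861/8 ≈ -857.63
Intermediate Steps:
x = -2970 (x = -135*22 = -2970)
-78 + (x/(-80))*(7*(1 - 4)) = -78 + (-2970/(-80))*(7*(1 - 4)) = -78 + (-2970*(-1/80))*(7*(-3)) = -78 + (297/8)*(-21) = -78 - 6237/8 = -6861/8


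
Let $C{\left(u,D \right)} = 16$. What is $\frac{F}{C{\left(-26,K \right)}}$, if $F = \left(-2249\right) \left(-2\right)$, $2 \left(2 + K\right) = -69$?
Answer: $\frac{2249}{8} \approx 281.13$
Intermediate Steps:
$K = - \frac{73}{2}$ ($K = -2 + \frac{1}{2} \left(-69\right) = -2 - \frac{69}{2} = - \frac{73}{2} \approx -36.5$)
$F = 4498$
$\frac{F}{C{\left(-26,K \right)}} = \frac{4498}{16} = 4498 \cdot \frac{1}{16} = \frac{2249}{8}$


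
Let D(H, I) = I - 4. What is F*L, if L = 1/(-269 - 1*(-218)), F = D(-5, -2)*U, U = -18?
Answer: -36/17 ≈ -2.1176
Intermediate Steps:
D(H, I) = -4 + I
F = 108 (F = (-4 - 2)*(-18) = -6*(-18) = 108)
L = -1/51 (L = 1/(-269 + 218) = 1/(-51) = -1/51 ≈ -0.019608)
F*L = 108*(-1/51) = -36/17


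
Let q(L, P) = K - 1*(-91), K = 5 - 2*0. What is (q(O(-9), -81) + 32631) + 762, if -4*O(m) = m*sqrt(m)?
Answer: 33489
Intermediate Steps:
O(m) = -m**(3/2)/4 (O(m) = -m*sqrt(m)/4 = -m**(3/2)/4)
K = 5 (K = 5 + 0 = 5)
q(L, P) = 96 (q(L, P) = 5 - 1*(-91) = 5 + 91 = 96)
(q(O(-9), -81) + 32631) + 762 = (96 + 32631) + 762 = 32727 + 762 = 33489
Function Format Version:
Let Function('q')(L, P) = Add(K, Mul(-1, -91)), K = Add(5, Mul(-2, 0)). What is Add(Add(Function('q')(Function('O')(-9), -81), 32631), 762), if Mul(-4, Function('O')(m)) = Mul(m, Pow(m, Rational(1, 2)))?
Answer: 33489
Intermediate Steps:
Function('O')(m) = Mul(Rational(-1, 4), Pow(m, Rational(3, 2))) (Function('O')(m) = Mul(Rational(-1, 4), Mul(m, Pow(m, Rational(1, 2)))) = Mul(Rational(-1, 4), Pow(m, Rational(3, 2))))
K = 5 (K = Add(5, 0) = 5)
Function('q')(L, P) = 96 (Function('q')(L, P) = Add(5, Mul(-1, -91)) = Add(5, 91) = 96)
Add(Add(Function('q')(Function('O')(-9), -81), 32631), 762) = Add(Add(96, 32631), 762) = Add(32727, 762) = 33489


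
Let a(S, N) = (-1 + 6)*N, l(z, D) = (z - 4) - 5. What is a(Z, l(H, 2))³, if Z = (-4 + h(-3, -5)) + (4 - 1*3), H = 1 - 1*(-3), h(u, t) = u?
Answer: -15625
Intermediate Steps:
H = 4 (H = 1 + 3 = 4)
l(z, D) = -9 + z (l(z, D) = (-4 + z) - 5 = -9 + z)
Z = -6 (Z = (-4 - 3) + (4 - 1*3) = -7 + (4 - 3) = -7 + 1 = -6)
a(S, N) = 5*N
a(Z, l(H, 2))³ = (5*(-9 + 4))³ = (5*(-5))³ = (-25)³ = -15625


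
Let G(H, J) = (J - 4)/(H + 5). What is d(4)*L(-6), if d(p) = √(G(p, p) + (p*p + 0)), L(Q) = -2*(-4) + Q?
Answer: 8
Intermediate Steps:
L(Q) = 8 + Q
G(H, J) = (-4 + J)/(5 + H)
d(p) = √(p² + (-4 + p)/(5 + p)) (d(p) = √((-4 + p)/(5 + p) + (p*p + 0)) = √((-4 + p)/(5 + p) + (p² + 0)) = √((-4 + p)/(5 + p) + p²) = √(p² + (-4 + p)/(5 + p)))
d(4)*L(-6) = √((-4 + 4 + 4²*(5 + 4))/(5 + 4))*(8 - 6) = √((-4 + 4 + 16*9)/9)*2 = √((-4 + 4 + 144)/9)*2 = √((⅑)*144)*2 = √16*2 = 4*2 = 8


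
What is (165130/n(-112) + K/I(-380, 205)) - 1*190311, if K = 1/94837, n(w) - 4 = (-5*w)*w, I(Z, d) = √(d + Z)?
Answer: -5967854903/31358 - I*√7/3319295 ≈ -1.9031e+5 - 7.9708e-7*I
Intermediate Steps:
I(Z, d) = √(Z + d)
n(w) = 4 - 5*w² (n(w) = 4 + (-5*w)*w = 4 - 5*w²)
K = 1/94837 ≈ 1.0544e-5
(165130/n(-112) + K/I(-380, 205)) - 1*190311 = (165130/(4 - 5*(-112)²) + 1/(94837*(√(-380 + 205)))) - 1*190311 = (165130/(4 - 5*12544) + 1/(94837*(√(-175)))) - 190311 = (165130/(4 - 62720) + 1/(94837*((5*I*√7)))) - 190311 = (165130/(-62716) + (-I*√7/35)/94837) - 190311 = (165130*(-1/62716) - I*√7/3319295) - 190311 = (-82565/31358 - I*√7/3319295) - 190311 = -5967854903/31358 - I*√7/3319295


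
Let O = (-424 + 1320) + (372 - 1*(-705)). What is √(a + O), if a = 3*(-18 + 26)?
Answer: √1997 ≈ 44.688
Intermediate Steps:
a = 24 (a = 3*8 = 24)
O = 1973 (O = 896 + (372 + 705) = 896 + 1077 = 1973)
√(a + O) = √(24 + 1973) = √1997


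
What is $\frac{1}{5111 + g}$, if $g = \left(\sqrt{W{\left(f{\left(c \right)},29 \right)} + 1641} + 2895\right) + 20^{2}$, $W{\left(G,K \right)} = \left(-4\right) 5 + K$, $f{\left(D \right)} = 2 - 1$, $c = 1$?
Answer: $\frac{1401}{11776531} - \frac{5 \sqrt{66}}{70659186} \approx 0.00011839$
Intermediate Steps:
$f{\left(D \right)} = 1$
$W{\left(G,K \right)} = -20 + K$
$g = 3295 + 5 \sqrt{66}$ ($g = \left(\sqrt{\left(-20 + 29\right) + 1641} + 2895\right) + 20^{2} = \left(\sqrt{9 + 1641} + 2895\right) + 400 = \left(\sqrt{1650} + 2895\right) + 400 = \left(5 \sqrt{66} + 2895\right) + 400 = \left(2895 + 5 \sqrt{66}\right) + 400 = 3295 + 5 \sqrt{66} \approx 3335.6$)
$\frac{1}{5111 + g} = \frac{1}{5111 + \left(3295 + 5 \sqrt{66}\right)} = \frac{1}{8406 + 5 \sqrt{66}}$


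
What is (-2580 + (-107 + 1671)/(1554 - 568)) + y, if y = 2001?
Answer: -16745/29 ≈ -577.41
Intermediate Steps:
(-2580 + (-107 + 1671)/(1554 - 568)) + y = (-2580 + (-107 + 1671)/(1554 - 568)) + 2001 = (-2580 + 1564/986) + 2001 = (-2580 + 1564*(1/986)) + 2001 = (-2580 + 46/29) + 2001 = -74774/29 + 2001 = -16745/29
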